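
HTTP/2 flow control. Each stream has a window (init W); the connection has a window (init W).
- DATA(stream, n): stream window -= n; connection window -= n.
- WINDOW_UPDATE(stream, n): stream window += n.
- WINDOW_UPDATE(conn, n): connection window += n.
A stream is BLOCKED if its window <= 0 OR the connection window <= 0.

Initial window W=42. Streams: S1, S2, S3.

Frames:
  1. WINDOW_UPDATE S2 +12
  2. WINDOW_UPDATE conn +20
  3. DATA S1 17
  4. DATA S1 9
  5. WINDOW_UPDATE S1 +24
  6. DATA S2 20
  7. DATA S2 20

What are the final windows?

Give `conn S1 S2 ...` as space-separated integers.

Op 1: conn=42 S1=42 S2=54 S3=42 blocked=[]
Op 2: conn=62 S1=42 S2=54 S3=42 blocked=[]
Op 3: conn=45 S1=25 S2=54 S3=42 blocked=[]
Op 4: conn=36 S1=16 S2=54 S3=42 blocked=[]
Op 5: conn=36 S1=40 S2=54 S3=42 blocked=[]
Op 6: conn=16 S1=40 S2=34 S3=42 blocked=[]
Op 7: conn=-4 S1=40 S2=14 S3=42 blocked=[1, 2, 3]

Answer: -4 40 14 42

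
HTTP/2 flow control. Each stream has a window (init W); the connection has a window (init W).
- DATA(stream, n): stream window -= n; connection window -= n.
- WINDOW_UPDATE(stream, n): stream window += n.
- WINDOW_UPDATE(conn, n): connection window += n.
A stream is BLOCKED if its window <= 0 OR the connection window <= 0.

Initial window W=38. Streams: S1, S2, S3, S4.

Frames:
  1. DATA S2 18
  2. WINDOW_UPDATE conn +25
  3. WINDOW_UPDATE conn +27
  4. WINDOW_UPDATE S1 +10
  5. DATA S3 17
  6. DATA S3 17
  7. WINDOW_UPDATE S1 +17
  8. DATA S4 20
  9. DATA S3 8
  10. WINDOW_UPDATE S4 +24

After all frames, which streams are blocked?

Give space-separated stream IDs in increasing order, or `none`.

Op 1: conn=20 S1=38 S2=20 S3=38 S4=38 blocked=[]
Op 2: conn=45 S1=38 S2=20 S3=38 S4=38 blocked=[]
Op 3: conn=72 S1=38 S2=20 S3=38 S4=38 blocked=[]
Op 4: conn=72 S1=48 S2=20 S3=38 S4=38 blocked=[]
Op 5: conn=55 S1=48 S2=20 S3=21 S4=38 blocked=[]
Op 6: conn=38 S1=48 S2=20 S3=4 S4=38 blocked=[]
Op 7: conn=38 S1=65 S2=20 S3=4 S4=38 blocked=[]
Op 8: conn=18 S1=65 S2=20 S3=4 S4=18 blocked=[]
Op 9: conn=10 S1=65 S2=20 S3=-4 S4=18 blocked=[3]
Op 10: conn=10 S1=65 S2=20 S3=-4 S4=42 blocked=[3]

Answer: S3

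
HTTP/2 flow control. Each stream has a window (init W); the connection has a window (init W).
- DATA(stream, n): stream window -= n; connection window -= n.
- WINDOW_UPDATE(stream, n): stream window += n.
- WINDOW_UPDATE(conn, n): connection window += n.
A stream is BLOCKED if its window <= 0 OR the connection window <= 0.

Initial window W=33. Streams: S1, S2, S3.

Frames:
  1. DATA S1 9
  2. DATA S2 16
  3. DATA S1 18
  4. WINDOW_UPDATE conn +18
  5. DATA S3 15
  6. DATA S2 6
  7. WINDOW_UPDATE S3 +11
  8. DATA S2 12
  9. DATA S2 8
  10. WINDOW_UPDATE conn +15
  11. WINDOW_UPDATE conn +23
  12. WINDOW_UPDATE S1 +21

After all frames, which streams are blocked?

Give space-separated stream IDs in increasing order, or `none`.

Answer: S2

Derivation:
Op 1: conn=24 S1=24 S2=33 S3=33 blocked=[]
Op 2: conn=8 S1=24 S2=17 S3=33 blocked=[]
Op 3: conn=-10 S1=6 S2=17 S3=33 blocked=[1, 2, 3]
Op 4: conn=8 S1=6 S2=17 S3=33 blocked=[]
Op 5: conn=-7 S1=6 S2=17 S3=18 blocked=[1, 2, 3]
Op 6: conn=-13 S1=6 S2=11 S3=18 blocked=[1, 2, 3]
Op 7: conn=-13 S1=6 S2=11 S3=29 blocked=[1, 2, 3]
Op 8: conn=-25 S1=6 S2=-1 S3=29 blocked=[1, 2, 3]
Op 9: conn=-33 S1=6 S2=-9 S3=29 blocked=[1, 2, 3]
Op 10: conn=-18 S1=6 S2=-9 S3=29 blocked=[1, 2, 3]
Op 11: conn=5 S1=6 S2=-9 S3=29 blocked=[2]
Op 12: conn=5 S1=27 S2=-9 S3=29 blocked=[2]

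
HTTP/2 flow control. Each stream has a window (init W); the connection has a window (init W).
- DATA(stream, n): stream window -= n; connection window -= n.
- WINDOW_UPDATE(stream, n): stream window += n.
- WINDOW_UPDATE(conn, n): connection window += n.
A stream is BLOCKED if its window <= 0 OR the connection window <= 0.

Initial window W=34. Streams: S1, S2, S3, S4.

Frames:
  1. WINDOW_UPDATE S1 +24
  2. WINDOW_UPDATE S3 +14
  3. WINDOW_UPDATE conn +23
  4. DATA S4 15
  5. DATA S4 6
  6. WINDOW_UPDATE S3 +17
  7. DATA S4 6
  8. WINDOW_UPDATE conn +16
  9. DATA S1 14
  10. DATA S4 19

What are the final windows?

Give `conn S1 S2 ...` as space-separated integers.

Op 1: conn=34 S1=58 S2=34 S3=34 S4=34 blocked=[]
Op 2: conn=34 S1=58 S2=34 S3=48 S4=34 blocked=[]
Op 3: conn=57 S1=58 S2=34 S3=48 S4=34 blocked=[]
Op 4: conn=42 S1=58 S2=34 S3=48 S4=19 blocked=[]
Op 5: conn=36 S1=58 S2=34 S3=48 S4=13 blocked=[]
Op 6: conn=36 S1=58 S2=34 S3=65 S4=13 blocked=[]
Op 7: conn=30 S1=58 S2=34 S3=65 S4=7 blocked=[]
Op 8: conn=46 S1=58 S2=34 S3=65 S4=7 blocked=[]
Op 9: conn=32 S1=44 S2=34 S3=65 S4=7 blocked=[]
Op 10: conn=13 S1=44 S2=34 S3=65 S4=-12 blocked=[4]

Answer: 13 44 34 65 -12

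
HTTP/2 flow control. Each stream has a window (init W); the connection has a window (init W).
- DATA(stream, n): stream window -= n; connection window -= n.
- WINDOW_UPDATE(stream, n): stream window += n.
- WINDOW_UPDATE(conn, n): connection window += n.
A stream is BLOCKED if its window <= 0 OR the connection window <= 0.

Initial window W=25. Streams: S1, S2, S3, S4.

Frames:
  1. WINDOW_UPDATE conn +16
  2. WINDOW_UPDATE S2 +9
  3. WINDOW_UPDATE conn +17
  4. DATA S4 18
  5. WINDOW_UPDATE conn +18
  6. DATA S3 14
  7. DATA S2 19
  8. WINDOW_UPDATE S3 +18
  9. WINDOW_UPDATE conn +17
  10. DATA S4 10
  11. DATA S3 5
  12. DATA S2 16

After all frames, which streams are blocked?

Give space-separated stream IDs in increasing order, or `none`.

Answer: S2 S4

Derivation:
Op 1: conn=41 S1=25 S2=25 S3=25 S4=25 blocked=[]
Op 2: conn=41 S1=25 S2=34 S3=25 S4=25 blocked=[]
Op 3: conn=58 S1=25 S2=34 S3=25 S4=25 blocked=[]
Op 4: conn=40 S1=25 S2=34 S3=25 S4=7 blocked=[]
Op 5: conn=58 S1=25 S2=34 S3=25 S4=7 blocked=[]
Op 6: conn=44 S1=25 S2=34 S3=11 S4=7 blocked=[]
Op 7: conn=25 S1=25 S2=15 S3=11 S4=7 blocked=[]
Op 8: conn=25 S1=25 S2=15 S3=29 S4=7 blocked=[]
Op 9: conn=42 S1=25 S2=15 S3=29 S4=7 blocked=[]
Op 10: conn=32 S1=25 S2=15 S3=29 S4=-3 blocked=[4]
Op 11: conn=27 S1=25 S2=15 S3=24 S4=-3 blocked=[4]
Op 12: conn=11 S1=25 S2=-1 S3=24 S4=-3 blocked=[2, 4]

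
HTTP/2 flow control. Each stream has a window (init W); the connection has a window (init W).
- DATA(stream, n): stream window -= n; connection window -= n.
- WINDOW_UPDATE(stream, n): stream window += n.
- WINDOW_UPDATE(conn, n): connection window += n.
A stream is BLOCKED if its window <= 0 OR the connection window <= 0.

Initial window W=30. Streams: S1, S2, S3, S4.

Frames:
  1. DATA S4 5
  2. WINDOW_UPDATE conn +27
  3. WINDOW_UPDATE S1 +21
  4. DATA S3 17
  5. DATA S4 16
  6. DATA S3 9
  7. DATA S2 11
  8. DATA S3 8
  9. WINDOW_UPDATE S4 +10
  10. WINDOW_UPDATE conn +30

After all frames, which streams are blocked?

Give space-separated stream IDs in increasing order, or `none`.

Op 1: conn=25 S1=30 S2=30 S3=30 S4=25 blocked=[]
Op 2: conn=52 S1=30 S2=30 S3=30 S4=25 blocked=[]
Op 3: conn=52 S1=51 S2=30 S3=30 S4=25 blocked=[]
Op 4: conn=35 S1=51 S2=30 S3=13 S4=25 blocked=[]
Op 5: conn=19 S1=51 S2=30 S3=13 S4=9 blocked=[]
Op 6: conn=10 S1=51 S2=30 S3=4 S4=9 blocked=[]
Op 7: conn=-1 S1=51 S2=19 S3=4 S4=9 blocked=[1, 2, 3, 4]
Op 8: conn=-9 S1=51 S2=19 S3=-4 S4=9 blocked=[1, 2, 3, 4]
Op 9: conn=-9 S1=51 S2=19 S3=-4 S4=19 blocked=[1, 2, 3, 4]
Op 10: conn=21 S1=51 S2=19 S3=-4 S4=19 blocked=[3]

Answer: S3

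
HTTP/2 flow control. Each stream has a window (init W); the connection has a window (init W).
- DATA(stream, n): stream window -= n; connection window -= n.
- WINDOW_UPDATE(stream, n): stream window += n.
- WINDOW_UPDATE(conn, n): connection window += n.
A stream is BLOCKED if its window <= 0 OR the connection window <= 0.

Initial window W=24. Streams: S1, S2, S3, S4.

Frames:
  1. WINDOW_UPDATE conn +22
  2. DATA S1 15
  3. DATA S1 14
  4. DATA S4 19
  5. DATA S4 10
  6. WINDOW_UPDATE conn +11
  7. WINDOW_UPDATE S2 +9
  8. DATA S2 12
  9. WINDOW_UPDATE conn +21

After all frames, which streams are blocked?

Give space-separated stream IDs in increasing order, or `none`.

Op 1: conn=46 S1=24 S2=24 S3=24 S4=24 blocked=[]
Op 2: conn=31 S1=9 S2=24 S3=24 S4=24 blocked=[]
Op 3: conn=17 S1=-5 S2=24 S3=24 S4=24 blocked=[1]
Op 4: conn=-2 S1=-5 S2=24 S3=24 S4=5 blocked=[1, 2, 3, 4]
Op 5: conn=-12 S1=-5 S2=24 S3=24 S4=-5 blocked=[1, 2, 3, 4]
Op 6: conn=-1 S1=-5 S2=24 S3=24 S4=-5 blocked=[1, 2, 3, 4]
Op 7: conn=-1 S1=-5 S2=33 S3=24 S4=-5 blocked=[1, 2, 3, 4]
Op 8: conn=-13 S1=-5 S2=21 S3=24 S4=-5 blocked=[1, 2, 3, 4]
Op 9: conn=8 S1=-5 S2=21 S3=24 S4=-5 blocked=[1, 4]

Answer: S1 S4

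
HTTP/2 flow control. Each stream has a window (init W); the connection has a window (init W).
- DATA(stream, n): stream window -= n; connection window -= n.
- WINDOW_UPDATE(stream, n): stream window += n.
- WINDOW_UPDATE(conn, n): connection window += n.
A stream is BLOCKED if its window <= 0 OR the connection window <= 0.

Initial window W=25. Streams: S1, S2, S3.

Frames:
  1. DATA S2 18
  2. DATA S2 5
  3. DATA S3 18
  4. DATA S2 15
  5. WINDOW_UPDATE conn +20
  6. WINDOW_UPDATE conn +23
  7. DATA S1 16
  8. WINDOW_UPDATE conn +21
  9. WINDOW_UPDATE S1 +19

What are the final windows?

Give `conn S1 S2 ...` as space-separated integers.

Answer: 17 28 -13 7

Derivation:
Op 1: conn=7 S1=25 S2=7 S3=25 blocked=[]
Op 2: conn=2 S1=25 S2=2 S3=25 blocked=[]
Op 3: conn=-16 S1=25 S2=2 S3=7 blocked=[1, 2, 3]
Op 4: conn=-31 S1=25 S2=-13 S3=7 blocked=[1, 2, 3]
Op 5: conn=-11 S1=25 S2=-13 S3=7 blocked=[1, 2, 3]
Op 6: conn=12 S1=25 S2=-13 S3=7 blocked=[2]
Op 7: conn=-4 S1=9 S2=-13 S3=7 blocked=[1, 2, 3]
Op 8: conn=17 S1=9 S2=-13 S3=7 blocked=[2]
Op 9: conn=17 S1=28 S2=-13 S3=7 blocked=[2]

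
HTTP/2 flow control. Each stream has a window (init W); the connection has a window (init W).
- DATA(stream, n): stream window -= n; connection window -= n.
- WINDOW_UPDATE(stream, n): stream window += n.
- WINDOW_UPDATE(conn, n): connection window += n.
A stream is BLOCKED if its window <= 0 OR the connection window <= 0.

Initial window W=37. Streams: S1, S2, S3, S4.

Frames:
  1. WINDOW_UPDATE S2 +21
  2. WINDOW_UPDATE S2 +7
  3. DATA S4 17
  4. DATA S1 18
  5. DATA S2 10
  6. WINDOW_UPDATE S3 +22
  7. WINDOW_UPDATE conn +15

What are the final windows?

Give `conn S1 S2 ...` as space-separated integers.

Answer: 7 19 55 59 20

Derivation:
Op 1: conn=37 S1=37 S2=58 S3=37 S4=37 blocked=[]
Op 2: conn=37 S1=37 S2=65 S3=37 S4=37 blocked=[]
Op 3: conn=20 S1=37 S2=65 S3=37 S4=20 blocked=[]
Op 4: conn=2 S1=19 S2=65 S3=37 S4=20 blocked=[]
Op 5: conn=-8 S1=19 S2=55 S3=37 S4=20 blocked=[1, 2, 3, 4]
Op 6: conn=-8 S1=19 S2=55 S3=59 S4=20 blocked=[1, 2, 3, 4]
Op 7: conn=7 S1=19 S2=55 S3=59 S4=20 blocked=[]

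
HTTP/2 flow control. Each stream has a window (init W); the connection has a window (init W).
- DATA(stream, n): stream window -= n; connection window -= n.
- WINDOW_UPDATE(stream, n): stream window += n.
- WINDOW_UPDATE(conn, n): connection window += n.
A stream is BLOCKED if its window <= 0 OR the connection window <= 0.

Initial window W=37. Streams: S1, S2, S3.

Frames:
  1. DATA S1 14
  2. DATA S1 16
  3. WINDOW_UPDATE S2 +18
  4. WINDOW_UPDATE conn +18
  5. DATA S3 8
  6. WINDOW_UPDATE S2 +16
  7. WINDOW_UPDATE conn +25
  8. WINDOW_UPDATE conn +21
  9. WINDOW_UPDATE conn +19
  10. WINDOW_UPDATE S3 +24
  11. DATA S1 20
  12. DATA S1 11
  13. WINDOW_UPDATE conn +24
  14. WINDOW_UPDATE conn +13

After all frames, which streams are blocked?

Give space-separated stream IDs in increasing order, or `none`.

Answer: S1

Derivation:
Op 1: conn=23 S1=23 S2=37 S3=37 blocked=[]
Op 2: conn=7 S1=7 S2=37 S3=37 blocked=[]
Op 3: conn=7 S1=7 S2=55 S3=37 blocked=[]
Op 4: conn=25 S1=7 S2=55 S3=37 blocked=[]
Op 5: conn=17 S1=7 S2=55 S3=29 blocked=[]
Op 6: conn=17 S1=7 S2=71 S3=29 blocked=[]
Op 7: conn=42 S1=7 S2=71 S3=29 blocked=[]
Op 8: conn=63 S1=7 S2=71 S3=29 blocked=[]
Op 9: conn=82 S1=7 S2=71 S3=29 blocked=[]
Op 10: conn=82 S1=7 S2=71 S3=53 blocked=[]
Op 11: conn=62 S1=-13 S2=71 S3=53 blocked=[1]
Op 12: conn=51 S1=-24 S2=71 S3=53 blocked=[1]
Op 13: conn=75 S1=-24 S2=71 S3=53 blocked=[1]
Op 14: conn=88 S1=-24 S2=71 S3=53 blocked=[1]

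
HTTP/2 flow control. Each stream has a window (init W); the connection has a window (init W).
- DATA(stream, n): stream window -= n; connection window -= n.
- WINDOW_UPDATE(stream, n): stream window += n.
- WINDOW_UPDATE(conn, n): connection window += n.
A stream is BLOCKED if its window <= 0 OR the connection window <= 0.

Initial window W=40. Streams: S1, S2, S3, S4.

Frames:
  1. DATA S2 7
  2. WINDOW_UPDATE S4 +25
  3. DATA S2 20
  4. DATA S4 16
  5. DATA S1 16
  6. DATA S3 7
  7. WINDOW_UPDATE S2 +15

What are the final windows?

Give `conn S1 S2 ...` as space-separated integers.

Answer: -26 24 28 33 49

Derivation:
Op 1: conn=33 S1=40 S2=33 S3=40 S4=40 blocked=[]
Op 2: conn=33 S1=40 S2=33 S3=40 S4=65 blocked=[]
Op 3: conn=13 S1=40 S2=13 S3=40 S4=65 blocked=[]
Op 4: conn=-3 S1=40 S2=13 S3=40 S4=49 blocked=[1, 2, 3, 4]
Op 5: conn=-19 S1=24 S2=13 S3=40 S4=49 blocked=[1, 2, 3, 4]
Op 6: conn=-26 S1=24 S2=13 S3=33 S4=49 blocked=[1, 2, 3, 4]
Op 7: conn=-26 S1=24 S2=28 S3=33 S4=49 blocked=[1, 2, 3, 4]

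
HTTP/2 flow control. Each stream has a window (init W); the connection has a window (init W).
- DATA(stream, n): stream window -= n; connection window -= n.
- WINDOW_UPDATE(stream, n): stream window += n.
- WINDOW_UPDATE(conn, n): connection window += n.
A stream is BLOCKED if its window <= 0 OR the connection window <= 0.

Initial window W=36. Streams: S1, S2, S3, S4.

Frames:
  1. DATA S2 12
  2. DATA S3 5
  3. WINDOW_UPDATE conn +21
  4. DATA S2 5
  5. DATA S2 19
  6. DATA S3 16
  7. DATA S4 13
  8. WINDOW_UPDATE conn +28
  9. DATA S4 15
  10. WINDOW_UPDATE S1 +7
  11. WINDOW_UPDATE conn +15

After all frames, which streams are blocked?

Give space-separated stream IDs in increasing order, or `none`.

Answer: S2

Derivation:
Op 1: conn=24 S1=36 S2=24 S3=36 S4=36 blocked=[]
Op 2: conn=19 S1=36 S2=24 S3=31 S4=36 blocked=[]
Op 3: conn=40 S1=36 S2=24 S3=31 S4=36 blocked=[]
Op 4: conn=35 S1=36 S2=19 S3=31 S4=36 blocked=[]
Op 5: conn=16 S1=36 S2=0 S3=31 S4=36 blocked=[2]
Op 6: conn=0 S1=36 S2=0 S3=15 S4=36 blocked=[1, 2, 3, 4]
Op 7: conn=-13 S1=36 S2=0 S3=15 S4=23 blocked=[1, 2, 3, 4]
Op 8: conn=15 S1=36 S2=0 S3=15 S4=23 blocked=[2]
Op 9: conn=0 S1=36 S2=0 S3=15 S4=8 blocked=[1, 2, 3, 4]
Op 10: conn=0 S1=43 S2=0 S3=15 S4=8 blocked=[1, 2, 3, 4]
Op 11: conn=15 S1=43 S2=0 S3=15 S4=8 blocked=[2]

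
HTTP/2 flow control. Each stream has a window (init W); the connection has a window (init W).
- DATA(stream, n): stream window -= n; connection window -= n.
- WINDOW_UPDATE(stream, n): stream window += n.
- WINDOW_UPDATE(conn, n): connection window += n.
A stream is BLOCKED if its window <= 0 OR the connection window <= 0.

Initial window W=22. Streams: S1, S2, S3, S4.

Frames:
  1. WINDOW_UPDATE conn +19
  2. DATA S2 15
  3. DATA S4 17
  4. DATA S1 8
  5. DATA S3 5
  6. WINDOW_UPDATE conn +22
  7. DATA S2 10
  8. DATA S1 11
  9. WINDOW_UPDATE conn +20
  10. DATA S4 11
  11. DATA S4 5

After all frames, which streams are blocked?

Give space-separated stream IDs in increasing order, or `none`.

Answer: S2 S4

Derivation:
Op 1: conn=41 S1=22 S2=22 S3=22 S4=22 blocked=[]
Op 2: conn=26 S1=22 S2=7 S3=22 S4=22 blocked=[]
Op 3: conn=9 S1=22 S2=7 S3=22 S4=5 blocked=[]
Op 4: conn=1 S1=14 S2=7 S3=22 S4=5 blocked=[]
Op 5: conn=-4 S1=14 S2=7 S3=17 S4=5 blocked=[1, 2, 3, 4]
Op 6: conn=18 S1=14 S2=7 S3=17 S4=5 blocked=[]
Op 7: conn=8 S1=14 S2=-3 S3=17 S4=5 blocked=[2]
Op 8: conn=-3 S1=3 S2=-3 S3=17 S4=5 blocked=[1, 2, 3, 4]
Op 9: conn=17 S1=3 S2=-3 S3=17 S4=5 blocked=[2]
Op 10: conn=6 S1=3 S2=-3 S3=17 S4=-6 blocked=[2, 4]
Op 11: conn=1 S1=3 S2=-3 S3=17 S4=-11 blocked=[2, 4]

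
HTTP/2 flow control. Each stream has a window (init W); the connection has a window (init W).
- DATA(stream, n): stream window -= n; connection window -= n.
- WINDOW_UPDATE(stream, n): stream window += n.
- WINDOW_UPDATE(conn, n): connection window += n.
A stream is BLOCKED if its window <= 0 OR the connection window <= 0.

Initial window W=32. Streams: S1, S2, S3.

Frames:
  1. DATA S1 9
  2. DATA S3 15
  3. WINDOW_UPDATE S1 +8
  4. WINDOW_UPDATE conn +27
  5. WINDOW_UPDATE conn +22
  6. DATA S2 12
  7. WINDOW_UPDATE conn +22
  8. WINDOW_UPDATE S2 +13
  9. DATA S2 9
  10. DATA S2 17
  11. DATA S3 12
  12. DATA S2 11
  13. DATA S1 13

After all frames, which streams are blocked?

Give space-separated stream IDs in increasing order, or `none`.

Answer: S2

Derivation:
Op 1: conn=23 S1=23 S2=32 S3=32 blocked=[]
Op 2: conn=8 S1=23 S2=32 S3=17 blocked=[]
Op 3: conn=8 S1=31 S2=32 S3=17 blocked=[]
Op 4: conn=35 S1=31 S2=32 S3=17 blocked=[]
Op 5: conn=57 S1=31 S2=32 S3=17 blocked=[]
Op 6: conn=45 S1=31 S2=20 S3=17 blocked=[]
Op 7: conn=67 S1=31 S2=20 S3=17 blocked=[]
Op 8: conn=67 S1=31 S2=33 S3=17 blocked=[]
Op 9: conn=58 S1=31 S2=24 S3=17 blocked=[]
Op 10: conn=41 S1=31 S2=7 S3=17 blocked=[]
Op 11: conn=29 S1=31 S2=7 S3=5 blocked=[]
Op 12: conn=18 S1=31 S2=-4 S3=5 blocked=[2]
Op 13: conn=5 S1=18 S2=-4 S3=5 blocked=[2]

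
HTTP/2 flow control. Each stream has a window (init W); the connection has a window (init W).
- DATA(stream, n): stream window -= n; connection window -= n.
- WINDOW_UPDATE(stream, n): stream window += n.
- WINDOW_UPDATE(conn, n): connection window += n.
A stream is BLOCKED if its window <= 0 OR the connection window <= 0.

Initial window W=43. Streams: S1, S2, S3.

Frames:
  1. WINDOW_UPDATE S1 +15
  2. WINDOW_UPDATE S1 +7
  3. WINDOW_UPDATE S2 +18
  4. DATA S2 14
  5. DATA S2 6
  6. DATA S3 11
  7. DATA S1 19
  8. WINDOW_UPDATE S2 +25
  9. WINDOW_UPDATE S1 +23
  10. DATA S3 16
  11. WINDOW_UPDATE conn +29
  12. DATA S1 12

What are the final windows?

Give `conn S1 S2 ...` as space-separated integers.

Op 1: conn=43 S1=58 S2=43 S3=43 blocked=[]
Op 2: conn=43 S1=65 S2=43 S3=43 blocked=[]
Op 3: conn=43 S1=65 S2=61 S3=43 blocked=[]
Op 4: conn=29 S1=65 S2=47 S3=43 blocked=[]
Op 5: conn=23 S1=65 S2=41 S3=43 blocked=[]
Op 6: conn=12 S1=65 S2=41 S3=32 blocked=[]
Op 7: conn=-7 S1=46 S2=41 S3=32 blocked=[1, 2, 3]
Op 8: conn=-7 S1=46 S2=66 S3=32 blocked=[1, 2, 3]
Op 9: conn=-7 S1=69 S2=66 S3=32 blocked=[1, 2, 3]
Op 10: conn=-23 S1=69 S2=66 S3=16 blocked=[1, 2, 3]
Op 11: conn=6 S1=69 S2=66 S3=16 blocked=[]
Op 12: conn=-6 S1=57 S2=66 S3=16 blocked=[1, 2, 3]

Answer: -6 57 66 16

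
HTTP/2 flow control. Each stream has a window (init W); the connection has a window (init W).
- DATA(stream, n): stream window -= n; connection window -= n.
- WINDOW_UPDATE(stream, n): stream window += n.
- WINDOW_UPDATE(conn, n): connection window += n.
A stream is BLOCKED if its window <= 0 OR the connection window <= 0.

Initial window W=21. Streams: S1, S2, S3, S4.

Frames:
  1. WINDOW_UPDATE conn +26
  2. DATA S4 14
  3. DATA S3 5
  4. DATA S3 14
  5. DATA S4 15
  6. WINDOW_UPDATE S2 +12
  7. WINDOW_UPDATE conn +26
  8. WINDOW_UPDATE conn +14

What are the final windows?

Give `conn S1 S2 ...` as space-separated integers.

Answer: 39 21 33 2 -8

Derivation:
Op 1: conn=47 S1=21 S2=21 S3=21 S4=21 blocked=[]
Op 2: conn=33 S1=21 S2=21 S3=21 S4=7 blocked=[]
Op 3: conn=28 S1=21 S2=21 S3=16 S4=7 blocked=[]
Op 4: conn=14 S1=21 S2=21 S3=2 S4=7 blocked=[]
Op 5: conn=-1 S1=21 S2=21 S3=2 S4=-8 blocked=[1, 2, 3, 4]
Op 6: conn=-1 S1=21 S2=33 S3=2 S4=-8 blocked=[1, 2, 3, 4]
Op 7: conn=25 S1=21 S2=33 S3=2 S4=-8 blocked=[4]
Op 8: conn=39 S1=21 S2=33 S3=2 S4=-8 blocked=[4]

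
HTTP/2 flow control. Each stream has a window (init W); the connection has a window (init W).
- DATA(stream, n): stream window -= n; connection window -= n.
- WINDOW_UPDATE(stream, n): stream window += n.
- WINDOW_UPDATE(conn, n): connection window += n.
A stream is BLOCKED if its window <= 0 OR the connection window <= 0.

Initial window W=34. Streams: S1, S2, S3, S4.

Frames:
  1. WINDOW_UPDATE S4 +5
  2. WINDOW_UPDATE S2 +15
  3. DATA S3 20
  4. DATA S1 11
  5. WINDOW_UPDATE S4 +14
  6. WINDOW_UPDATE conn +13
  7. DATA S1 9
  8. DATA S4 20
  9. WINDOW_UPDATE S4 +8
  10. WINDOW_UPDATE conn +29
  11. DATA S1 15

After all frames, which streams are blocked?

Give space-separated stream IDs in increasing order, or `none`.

Answer: S1

Derivation:
Op 1: conn=34 S1=34 S2=34 S3=34 S4=39 blocked=[]
Op 2: conn=34 S1=34 S2=49 S3=34 S4=39 blocked=[]
Op 3: conn=14 S1=34 S2=49 S3=14 S4=39 blocked=[]
Op 4: conn=3 S1=23 S2=49 S3=14 S4=39 blocked=[]
Op 5: conn=3 S1=23 S2=49 S3=14 S4=53 blocked=[]
Op 6: conn=16 S1=23 S2=49 S3=14 S4=53 blocked=[]
Op 7: conn=7 S1=14 S2=49 S3=14 S4=53 blocked=[]
Op 8: conn=-13 S1=14 S2=49 S3=14 S4=33 blocked=[1, 2, 3, 4]
Op 9: conn=-13 S1=14 S2=49 S3=14 S4=41 blocked=[1, 2, 3, 4]
Op 10: conn=16 S1=14 S2=49 S3=14 S4=41 blocked=[]
Op 11: conn=1 S1=-1 S2=49 S3=14 S4=41 blocked=[1]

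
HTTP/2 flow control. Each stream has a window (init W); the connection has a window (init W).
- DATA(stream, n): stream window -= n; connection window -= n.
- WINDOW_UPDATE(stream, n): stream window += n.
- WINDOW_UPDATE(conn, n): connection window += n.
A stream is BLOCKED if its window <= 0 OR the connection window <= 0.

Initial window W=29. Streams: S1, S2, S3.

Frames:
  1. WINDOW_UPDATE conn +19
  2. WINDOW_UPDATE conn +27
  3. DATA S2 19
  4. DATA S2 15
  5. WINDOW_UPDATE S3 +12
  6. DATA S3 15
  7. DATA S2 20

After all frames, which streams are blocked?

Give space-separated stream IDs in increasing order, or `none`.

Answer: S2

Derivation:
Op 1: conn=48 S1=29 S2=29 S3=29 blocked=[]
Op 2: conn=75 S1=29 S2=29 S3=29 blocked=[]
Op 3: conn=56 S1=29 S2=10 S3=29 blocked=[]
Op 4: conn=41 S1=29 S2=-5 S3=29 blocked=[2]
Op 5: conn=41 S1=29 S2=-5 S3=41 blocked=[2]
Op 6: conn=26 S1=29 S2=-5 S3=26 blocked=[2]
Op 7: conn=6 S1=29 S2=-25 S3=26 blocked=[2]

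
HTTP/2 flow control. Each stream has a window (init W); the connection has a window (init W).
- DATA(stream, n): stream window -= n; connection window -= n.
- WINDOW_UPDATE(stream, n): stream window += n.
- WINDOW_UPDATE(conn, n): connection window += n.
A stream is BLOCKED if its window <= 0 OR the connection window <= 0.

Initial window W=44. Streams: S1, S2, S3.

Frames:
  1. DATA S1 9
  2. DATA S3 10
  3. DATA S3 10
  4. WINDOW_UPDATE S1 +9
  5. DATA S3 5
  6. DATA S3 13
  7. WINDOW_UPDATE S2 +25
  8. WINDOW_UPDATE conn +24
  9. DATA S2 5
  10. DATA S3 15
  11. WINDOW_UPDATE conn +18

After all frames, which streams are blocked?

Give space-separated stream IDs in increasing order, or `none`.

Op 1: conn=35 S1=35 S2=44 S3=44 blocked=[]
Op 2: conn=25 S1=35 S2=44 S3=34 blocked=[]
Op 3: conn=15 S1=35 S2=44 S3=24 blocked=[]
Op 4: conn=15 S1=44 S2=44 S3=24 blocked=[]
Op 5: conn=10 S1=44 S2=44 S3=19 blocked=[]
Op 6: conn=-3 S1=44 S2=44 S3=6 blocked=[1, 2, 3]
Op 7: conn=-3 S1=44 S2=69 S3=6 blocked=[1, 2, 3]
Op 8: conn=21 S1=44 S2=69 S3=6 blocked=[]
Op 9: conn=16 S1=44 S2=64 S3=6 blocked=[]
Op 10: conn=1 S1=44 S2=64 S3=-9 blocked=[3]
Op 11: conn=19 S1=44 S2=64 S3=-9 blocked=[3]

Answer: S3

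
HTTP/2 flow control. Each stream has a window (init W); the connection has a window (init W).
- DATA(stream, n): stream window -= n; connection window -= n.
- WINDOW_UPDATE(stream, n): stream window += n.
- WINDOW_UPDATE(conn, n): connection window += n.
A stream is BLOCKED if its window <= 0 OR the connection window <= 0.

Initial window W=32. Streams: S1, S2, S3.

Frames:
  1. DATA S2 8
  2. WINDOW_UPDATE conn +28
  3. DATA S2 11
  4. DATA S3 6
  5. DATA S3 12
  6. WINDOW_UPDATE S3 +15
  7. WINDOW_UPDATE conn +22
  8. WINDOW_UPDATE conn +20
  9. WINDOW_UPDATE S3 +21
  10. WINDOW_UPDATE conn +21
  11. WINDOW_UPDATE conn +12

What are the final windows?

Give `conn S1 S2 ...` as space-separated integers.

Answer: 98 32 13 50

Derivation:
Op 1: conn=24 S1=32 S2=24 S3=32 blocked=[]
Op 2: conn=52 S1=32 S2=24 S3=32 blocked=[]
Op 3: conn=41 S1=32 S2=13 S3=32 blocked=[]
Op 4: conn=35 S1=32 S2=13 S3=26 blocked=[]
Op 5: conn=23 S1=32 S2=13 S3=14 blocked=[]
Op 6: conn=23 S1=32 S2=13 S3=29 blocked=[]
Op 7: conn=45 S1=32 S2=13 S3=29 blocked=[]
Op 8: conn=65 S1=32 S2=13 S3=29 blocked=[]
Op 9: conn=65 S1=32 S2=13 S3=50 blocked=[]
Op 10: conn=86 S1=32 S2=13 S3=50 blocked=[]
Op 11: conn=98 S1=32 S2=13 S3=50 blocked=[]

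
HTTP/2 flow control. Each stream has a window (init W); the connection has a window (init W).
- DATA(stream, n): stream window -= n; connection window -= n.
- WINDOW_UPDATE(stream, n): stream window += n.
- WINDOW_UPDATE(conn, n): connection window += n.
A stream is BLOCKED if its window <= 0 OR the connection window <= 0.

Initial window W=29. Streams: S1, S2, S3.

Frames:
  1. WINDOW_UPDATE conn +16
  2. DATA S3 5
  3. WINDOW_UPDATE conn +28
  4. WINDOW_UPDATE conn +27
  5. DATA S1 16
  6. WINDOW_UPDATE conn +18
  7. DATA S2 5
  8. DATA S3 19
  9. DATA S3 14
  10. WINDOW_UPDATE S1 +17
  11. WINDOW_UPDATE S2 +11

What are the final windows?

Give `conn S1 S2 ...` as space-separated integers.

Op 1: conn=45 S1=29 S2=29 S3=29 blocked=[]
Op 2: conn=40 S1=29 S2=29 S3=24 blocked=[]
Op 3: conn=68 S1=29 S2=29 S3=24 blocked=[]
Op 4: conn=95 S1=29 S2=29 S3=24 blocked=[]
Op 5: conn=79 S1=13 S2=29 S3=24 blocked=[]
Op 6: conn=97 S1=13 S2=29 S3=24 blocked=[]
Op 7: conn=92 S1=13 S2=24 S3=24 blocked=[]
Op 8: conn=73 S1=13 S2=24 S3=5 blocked=[]
Op 9: conn=59 S1=13 S2=24 S3=-9 blocked=[3]
Op 10: conn=59 S1=30 S2=24 S3=-9 blocked=[3]
Op 11: conn=59 S1=30 S2=35 S3=-9 blocked=[3]

Answer: 59 30 35 -9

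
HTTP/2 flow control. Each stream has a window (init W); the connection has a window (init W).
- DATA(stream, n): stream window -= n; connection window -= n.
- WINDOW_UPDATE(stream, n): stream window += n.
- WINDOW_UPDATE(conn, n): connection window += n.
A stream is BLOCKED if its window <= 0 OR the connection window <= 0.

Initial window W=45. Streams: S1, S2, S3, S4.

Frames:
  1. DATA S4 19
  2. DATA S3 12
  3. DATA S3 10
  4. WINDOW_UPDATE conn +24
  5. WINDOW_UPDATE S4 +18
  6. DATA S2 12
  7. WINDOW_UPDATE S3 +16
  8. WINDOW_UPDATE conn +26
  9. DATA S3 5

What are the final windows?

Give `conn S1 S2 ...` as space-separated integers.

Answer: 37 45 33 34 44

Derivation:
Op 1: conn=26 S1=45 S2=45 S3=45 S4=26 blocked=[]
Op 2: conn=14 S1=45 S2=45 S3=33 S4=26 blocked=[]
Op 3: conn=4 S1=45 S2=45 S3=23 S4=26 blocked=[]
Op 4: conn=28 S1=45 S2=45 S3=23 S4=26 blocked=[]
Op 5: conn=28 S1=45 S2=45 S3=23 S4=44 blocked=[]
Op 6: conn=16 S1=45 S2=33 S3=23 S4=44 blocked=[]
Op 7: conn=16 S1=45 S2=33 S3=39 S4=44 blocked=[]
Op 8: conn=42 S1=45 S2=33 S3=39 S4=44 blocked=[]
Op 9: conn=37 S1=45 S2=33 S3=34 S4=44 blocked=[]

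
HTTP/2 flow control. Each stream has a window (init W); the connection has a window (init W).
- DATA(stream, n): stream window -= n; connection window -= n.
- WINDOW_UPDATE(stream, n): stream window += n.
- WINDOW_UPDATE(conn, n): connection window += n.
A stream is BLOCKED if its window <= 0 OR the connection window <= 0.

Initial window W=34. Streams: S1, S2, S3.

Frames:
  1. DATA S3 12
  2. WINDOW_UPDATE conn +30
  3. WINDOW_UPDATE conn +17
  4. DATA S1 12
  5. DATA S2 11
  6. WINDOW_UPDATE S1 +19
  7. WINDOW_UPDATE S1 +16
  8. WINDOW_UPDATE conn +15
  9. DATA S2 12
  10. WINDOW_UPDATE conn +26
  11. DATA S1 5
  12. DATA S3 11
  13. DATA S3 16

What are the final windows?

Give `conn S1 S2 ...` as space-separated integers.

Answer: 43 52 11 -5

Derivation:
Op 1: conn=22 S1=34 S2=34 S3=22 blocked=[]
Op 2: conn=52 S1=34 S2=34 S3=22 blocked=[]
Op 3: conn=69 S1=34 S2=34 S3=22 blocked=[]
Op 4: conn=57 S1=22 S2=34 S3=22 blocked=[]
Op 5: conn=46 S1=22 S2=23 S3=22 blocked=[]
Op 6: conn=46 S1=41 S2=23 S3=22 blocked=[]
Op 7: conn=46 S1=57 S2=23 S3=22 blocked=[]
Op 8: conn=61 S1=57 S2=23 S3=22 blocked=[]
Op 9: conn=49 S1=57 S2=11 S3=22 blocked=[]
Op 10: conn=75 S1=57 S2=11 S3=22 blocked=[]
Op 11: conn=70 S1=52 S2=11 S3=22 blocked=[]
Op 12: conn=59 S1=52 S2=11 S3=11 blocked=[]
Op 13: conn=43 S1=52 S2=11 S3=-5 blocked=[3]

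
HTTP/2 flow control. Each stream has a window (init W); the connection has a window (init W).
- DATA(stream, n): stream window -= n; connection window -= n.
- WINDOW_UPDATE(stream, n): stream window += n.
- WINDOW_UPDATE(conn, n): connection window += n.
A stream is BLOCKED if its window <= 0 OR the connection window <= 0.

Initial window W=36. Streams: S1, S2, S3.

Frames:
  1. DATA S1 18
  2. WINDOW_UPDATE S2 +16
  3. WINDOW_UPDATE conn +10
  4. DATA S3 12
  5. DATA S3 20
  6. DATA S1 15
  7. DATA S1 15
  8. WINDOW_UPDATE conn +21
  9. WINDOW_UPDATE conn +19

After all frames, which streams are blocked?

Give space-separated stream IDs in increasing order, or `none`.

Answer: S1

Derivation:
Op 1: conn=18 S1=18 S2=36 S3=36 blocked=[]
Op 2: conn=18 S1=18 S2=52 S3=36 blocked=[]
Op 3: conn=28 S1=18 S2=52 S3=36 blocked=[]
Op 4: conn=16 S1=18 S2=52 S3=24 blocked=[]
Op 5: conn=-4 S1=18 S2=52 S3=4 blocked=[1, 2, 3]
Op 6: conn=-19 S1=3 S2=52 S3=4 blocked=[1, 2, 3]
Op 7: conn=-34 S1=-12 S2=52 S3=4 blocked=[1, 2, 3]
Op 8: conn=-13 S1=-12 S2=52 S3=4 blocked=[1, 2, 3]
Op 9: conn=6 S1=-12 S2=52 S3=4 blocked=[1]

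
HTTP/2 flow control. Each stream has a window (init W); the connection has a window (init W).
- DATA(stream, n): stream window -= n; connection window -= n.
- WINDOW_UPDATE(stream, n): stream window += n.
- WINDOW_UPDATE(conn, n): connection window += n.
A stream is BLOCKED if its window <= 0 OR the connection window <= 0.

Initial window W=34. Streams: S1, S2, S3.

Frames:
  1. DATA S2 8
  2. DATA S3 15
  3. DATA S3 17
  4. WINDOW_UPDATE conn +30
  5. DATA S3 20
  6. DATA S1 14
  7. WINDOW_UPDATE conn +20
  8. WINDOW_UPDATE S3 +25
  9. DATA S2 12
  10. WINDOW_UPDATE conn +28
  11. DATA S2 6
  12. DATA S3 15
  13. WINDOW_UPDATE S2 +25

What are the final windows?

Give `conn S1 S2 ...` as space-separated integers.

Op 1: conn=26 S1=34 S2=26 S3=34 blocked=[]
Op 2: conn=11 S1=34 S2=26 S3=19 blocked=[]
Op 3: conn=-6 S1=34 S2=26 S3=2 blocked=[1, 2, 3]
Op 4: conn=24 S1=34 S2=26 S3=2 blocked=[]
Op 5: conn=4 S1=34 S2=26 S3=-18 blocked=[3]
Op 6: conn=-10 S1=20 S2=26 S3=-18 blocked=[1, 2, 3]
Op 7: conn=10 S1=20 S2=26 S3=-18 blocked=[3]
Op 8: conn=10 S1=20 S2=26 S3=7 blocked=[]
Op 9: conn=-2 S1=20 S2=14 S3=7 blocked=[1, 2, 3]
Op 10: conn=26 S1=20 S2=14 S3=7 blocked=[]
Op 11: conn=20 S1=20 S2=8 S3=7 blocked=[]
Op 12: conn=5 S1=20 S2=8 S3=-8 blocked=[3]
Op 13: conn=5 S1=20 S2=33 S3=-8 blocked=[3]

Answer: 5 20 33 -8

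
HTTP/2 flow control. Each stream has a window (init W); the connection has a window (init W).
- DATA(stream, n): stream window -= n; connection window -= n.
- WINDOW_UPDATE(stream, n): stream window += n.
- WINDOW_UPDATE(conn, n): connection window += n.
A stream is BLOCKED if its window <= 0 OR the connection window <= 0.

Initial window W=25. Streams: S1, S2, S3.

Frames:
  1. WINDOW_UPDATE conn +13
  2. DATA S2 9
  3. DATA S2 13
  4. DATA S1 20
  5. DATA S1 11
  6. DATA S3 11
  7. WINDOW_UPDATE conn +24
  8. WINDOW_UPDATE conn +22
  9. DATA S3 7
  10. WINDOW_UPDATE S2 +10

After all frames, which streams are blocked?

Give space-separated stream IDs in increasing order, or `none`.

Op 1: conn=38 S1=25 S2=25 S3=25 blocked=[]
Op 2: conn=29 S1=25 S2=16 S3=25 blocked=[]
Op 3: conn=16 S1=25 S2=3 S3=25 blocked=[]
Op 4: conn=-4 S1=5 S2=3 S3=25 blocked=[1, 2, 3]
Op 5: conn=-15 S1=-6 S2=3 S3=25 blocked=[1, 2, 3]
Op 6: conn=-26 S1=-6 S2=3 S3=14 blocked=[1, 2, 3]
Op 7: conn=-2 S1=-6 S2=3 S3=14 blocked=[1, 2, 3]
Op 8: conn=20 S1=-6 S2=3 S3=14 blocked=[1]
Op 9: conn=13 S1=-6 S2=3 S3=7 blocked=[1]
Op 10: conn=13 S1=-6 S2=13 S3=7 blocked=[1]

Answer: S1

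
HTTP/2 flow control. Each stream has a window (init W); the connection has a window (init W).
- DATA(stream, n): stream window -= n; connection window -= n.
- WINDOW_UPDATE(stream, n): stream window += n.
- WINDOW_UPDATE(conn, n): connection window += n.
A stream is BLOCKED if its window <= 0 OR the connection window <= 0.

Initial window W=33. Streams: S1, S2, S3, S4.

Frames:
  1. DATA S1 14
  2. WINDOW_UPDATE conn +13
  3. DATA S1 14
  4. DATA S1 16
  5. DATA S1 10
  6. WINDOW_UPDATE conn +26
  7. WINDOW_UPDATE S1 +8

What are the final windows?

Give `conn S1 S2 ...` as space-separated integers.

Op 1: conn=19 S1=19 S2=33 S3=33 S4=33 blocked=[]
Op 2: conn=32 S1=19 S2=33 S3=33 S4=33 blocked=[]
Op 3: conn=18 S1=5 S2=33 S3=33 S4=33 blocked=[]
Op 4: conn=2 S1=-11 S2=33 S3=33 S4=33 blocked=[1]
Op 5: conn=-8 S1=-21 S2=33 S3=33 S4=33 blocked=[1, 2, 3, 4]
Op 6: conn=18 S1=-21 S2=33 S3=33 S4=33 blocked=[1]
Op 7: conn=18 S1=-13 S2=33 S3=33 S4=33 blocked=[1]

Answer: 18 -13 33 33 33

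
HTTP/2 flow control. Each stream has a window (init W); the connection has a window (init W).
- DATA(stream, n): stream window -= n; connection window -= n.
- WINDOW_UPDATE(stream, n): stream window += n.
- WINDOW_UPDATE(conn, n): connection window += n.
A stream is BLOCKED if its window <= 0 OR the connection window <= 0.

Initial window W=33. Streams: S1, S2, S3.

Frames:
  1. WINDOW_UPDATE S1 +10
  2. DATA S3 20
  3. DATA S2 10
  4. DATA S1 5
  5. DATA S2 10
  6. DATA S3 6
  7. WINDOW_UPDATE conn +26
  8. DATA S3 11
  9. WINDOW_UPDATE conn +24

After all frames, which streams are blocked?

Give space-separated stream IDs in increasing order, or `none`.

Answer: S3

Derivation:
Op 1: conn=33 S1=43 S2=33 S3=33 blocked=[]
Op 2: conn=13 S1=43 S2=33 S3=13 blocked=[]
Op 3: conn=3 S1=43 S2=23 S3=13 blocked=[]
Op 4: conn=-2 S1=38 S2=23 S3=13 blocked=[1, 2, 3]
Op 5: conn=-12 S1=38 S2=13 S3=13 blocked=[1, 2, 3]
Op 6: conn=-18 S1=38 S2=13 S3=7 blocked=[1, 2, 3]
Op 7: conn=8 S1=38 S2=13 S3=7 blocked=[]
Op 8: conn=-3 S1=38 S2=13 S3=-4 blocked=[1, 2, 3]
Op 9: conn=21 S1=38 S2=13 S3=-4 blocked=[3]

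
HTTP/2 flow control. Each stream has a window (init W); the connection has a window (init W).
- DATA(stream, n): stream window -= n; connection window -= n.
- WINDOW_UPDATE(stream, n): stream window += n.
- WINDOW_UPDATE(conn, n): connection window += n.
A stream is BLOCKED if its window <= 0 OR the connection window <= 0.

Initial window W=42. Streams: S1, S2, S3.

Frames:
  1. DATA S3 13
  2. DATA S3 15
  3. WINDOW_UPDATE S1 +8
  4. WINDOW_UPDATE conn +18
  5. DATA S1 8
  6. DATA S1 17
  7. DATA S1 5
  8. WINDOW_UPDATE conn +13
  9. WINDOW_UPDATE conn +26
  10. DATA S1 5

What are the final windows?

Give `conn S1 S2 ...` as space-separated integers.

Op 1: conn=29 S1=42 S2=42 S3=29 blocked=[]
Op 2: conn=14 S1=42 S2=42 S3=14 blocked=[]
Op 3: conn=14 S1=50 S2=42 S3=14 blocked=[]
Op 4: conn=32 S1=50 S2=42 S3=14 blocked=[]
Op 5: conn=24 S1=42 S2=42 S3=14 blocked=[]
Op 6: conn=7 S1=25 S2=42 S3=14 blocked=[]
Op 7: conn=2 S1=20 S2=42 S3=14 blocked=[]
Op 8: conn=15 S1=20 S2=42 S3=14 blocked=[]
Op 9: conn=41 S1=20 S2=42 S3=14 blocked=[]
Op 10: conn=36 S1=15 S2=42 S3=14 blocked=[]

Answer: 36 15 42 14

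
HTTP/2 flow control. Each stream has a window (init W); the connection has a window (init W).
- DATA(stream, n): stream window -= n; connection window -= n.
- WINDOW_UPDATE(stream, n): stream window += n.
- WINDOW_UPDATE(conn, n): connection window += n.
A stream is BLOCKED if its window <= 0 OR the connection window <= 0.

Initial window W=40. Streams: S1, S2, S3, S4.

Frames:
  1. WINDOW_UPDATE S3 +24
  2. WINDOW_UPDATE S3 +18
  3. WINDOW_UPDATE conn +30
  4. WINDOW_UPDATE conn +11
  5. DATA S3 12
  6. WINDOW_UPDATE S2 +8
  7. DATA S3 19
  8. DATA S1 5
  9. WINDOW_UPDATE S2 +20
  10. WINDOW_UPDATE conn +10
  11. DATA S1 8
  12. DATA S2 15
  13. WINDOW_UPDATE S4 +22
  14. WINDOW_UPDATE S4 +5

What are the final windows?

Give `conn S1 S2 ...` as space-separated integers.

Op 1: conn=40 S1=40 S2=40 S3=64 S4=40 blocked=[]
Op 2: conn=40 S1=40 S2=40 S3=82 S4=40 blocked=[]
Op 3: conn=70 S1=40 S2=40 S3=82 S4=40 blocked=[]
Op 4: conn=81 S1=40 S2=40 S3=82 S4=40 blocked=[]
Op 5: conn=69 S1=40 S2=40 S3=70 S4=40 blocked=[]
Op 6: conn=69 S1=40 S2=48 S3=70 S4=40 blocked=[]
Op 7: conn=50 S1=40 S2=48 S3=51 S4=40 blocked=[]
Op 8: conn=45 S1=35 S2=48 S3=51 S4=40 blocked=[]
Op 9: conn=45 S1=35 S2=68 S3=51 S4=40 blocked=[]
Op 10: conn=55 S1=35 S2=68 S3=51 S4=40 blocked=[]
Op 11: conn=47 S1=27 S2=68 S3=51 S4=40 blocked=[]
Op 12: conn=32 S1=27 S2=53 S3=51 S4=40 blocked=[]
Op 13: conn=32 S1=27 S2=53 S3=51 S4=62 blocked=[]
Op 14: conn=32 S1=27 S2=53 S3=51 S4=67 blocked=[]

Answer: 32 27 53 51 67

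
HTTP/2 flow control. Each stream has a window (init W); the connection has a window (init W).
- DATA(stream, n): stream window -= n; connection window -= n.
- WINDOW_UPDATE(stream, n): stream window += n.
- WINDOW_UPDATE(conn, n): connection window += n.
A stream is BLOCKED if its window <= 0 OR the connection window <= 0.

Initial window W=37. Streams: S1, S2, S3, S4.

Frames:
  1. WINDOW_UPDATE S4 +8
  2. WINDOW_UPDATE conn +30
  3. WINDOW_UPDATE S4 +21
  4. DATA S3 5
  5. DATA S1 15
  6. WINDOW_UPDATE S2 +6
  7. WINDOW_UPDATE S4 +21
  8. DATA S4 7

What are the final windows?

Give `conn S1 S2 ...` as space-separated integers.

Op 1: conn=37 S1=37 S2=37 S3=37 S4=45 blocked=[]
Op 2: conn=67 S1=37 S2=37 S3=37 S4=45 blocked=[]
Op 3: conn=67 S1=37 S2=37 S3=37 S4=66 blocked=[]
Op 4: conn=62 S1=37 S2=37 S3=32 S4=66 blocked=[]
Op 5: conn=47 S1=22 S2=37 S3=32 S4=66 blocked=[]
Op 6: conn=47 S1=22 S2=43 S3=32 S4=66 blocked=[]
Op 7: conn=47 S1=22 S2=43 S3=32 S4=87 blocked=[]
Op 8: conn=40 S1=22 S2=43 S3=32 S4=80 blocked=[]

Answer: 40 22 43 32 80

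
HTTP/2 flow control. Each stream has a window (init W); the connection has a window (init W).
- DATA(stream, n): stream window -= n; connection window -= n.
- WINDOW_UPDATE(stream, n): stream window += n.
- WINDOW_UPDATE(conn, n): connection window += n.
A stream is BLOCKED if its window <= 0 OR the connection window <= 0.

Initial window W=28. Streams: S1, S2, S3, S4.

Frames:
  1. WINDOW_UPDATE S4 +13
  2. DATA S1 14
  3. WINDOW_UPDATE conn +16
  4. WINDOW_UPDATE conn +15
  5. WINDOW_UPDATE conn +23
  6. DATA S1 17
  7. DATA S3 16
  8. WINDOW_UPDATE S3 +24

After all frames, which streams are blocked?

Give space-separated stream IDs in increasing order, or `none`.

Answer: S1

Derivation:
Op 1: conn=28 S1=28 S2=28 S3=28 S4=41 blocked=[]
Op 2: conn=14 S1=14 S2=28 S3=28 S4=41 blocked=[]
Op 3: conn=30 S1=14 S2=28 S3=28 S4=41 blocked=[]
Op 4: conn=45 S1=14 S2=28 S3=28 S4=41 blocked=[]
Op 5: conn=68 S1=14 S2=28 S3=28 S4=41 blocked=[]
Op 6: conn=51 S1=-3 S2=28 S3=28 S4=41 blocked=[1]
Op 7: conn=35 S1=-3 S2=28 S3=12 S4=41 blocked=[1]
Op 8: conn=35 S1=-3 S2=28 S3=36 S4=41 blocked=[1]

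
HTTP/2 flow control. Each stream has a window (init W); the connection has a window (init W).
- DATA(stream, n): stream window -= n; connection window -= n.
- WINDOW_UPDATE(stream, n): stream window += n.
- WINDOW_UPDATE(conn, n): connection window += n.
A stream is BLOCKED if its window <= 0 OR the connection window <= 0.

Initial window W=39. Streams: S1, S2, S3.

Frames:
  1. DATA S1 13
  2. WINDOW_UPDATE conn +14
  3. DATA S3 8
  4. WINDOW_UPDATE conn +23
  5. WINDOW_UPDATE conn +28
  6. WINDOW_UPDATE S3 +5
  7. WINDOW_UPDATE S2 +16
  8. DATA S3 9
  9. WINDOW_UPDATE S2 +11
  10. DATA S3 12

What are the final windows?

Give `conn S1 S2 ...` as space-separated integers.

Answer: 62 26 66 15

Derivation:
Op 1: conn=26 S1=26 S2=39 S3=39 blocked=[]
Op 2: conn=40 S1=26 S2=39 S3=39 blocked=[]
Op 3: conn=32 S1=26 S2=39 S3=31 blocked=[]
Op 4: conn=55 S1=26 S2=39 S3=31 blocked=[]
Op 5: conn=83 S1=26 S2=39 S3=31 blocked=[]
Op 6: conn=83 S1=26 S2=39 S3=36 blocked=[]
Op 7: conn=83 S1=26 S2=55 S3=36 blocked=[]
Op 8: conn=74 S1=26 S2=55 S3=27 blocked=[]
Op 9: conn=74 S1=26 S2=66 S3=27 blocked=[]
Op 10: conn=62 S1=26 S2=66 S3=15 blocked=[]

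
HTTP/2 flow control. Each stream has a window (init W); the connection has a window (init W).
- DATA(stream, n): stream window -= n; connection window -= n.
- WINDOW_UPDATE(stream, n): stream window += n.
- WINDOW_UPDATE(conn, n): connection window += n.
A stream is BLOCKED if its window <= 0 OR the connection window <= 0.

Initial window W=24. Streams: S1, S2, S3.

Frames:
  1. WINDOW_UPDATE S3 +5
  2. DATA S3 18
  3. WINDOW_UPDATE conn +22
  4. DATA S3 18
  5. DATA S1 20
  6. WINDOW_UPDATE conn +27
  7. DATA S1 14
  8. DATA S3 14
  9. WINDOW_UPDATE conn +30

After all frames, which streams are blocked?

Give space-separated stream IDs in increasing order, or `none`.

Answer: S1 S3

Derivation:
Op 1: conn=24 S1=24 S2=24 S3=29 blocked=[]
Op 2: conn=6 S1=24 S2=24 S3=11 blocked=[]
Op 3: conn=28 S1=24 S2=24 S3=11 blocked=[]
Op 4: conn=10 S1=24 S2=24 S3=-7 blocked=[3]
Op 5: conn=-10 S1=4 S2=24 S3=-7 blocked=[1, 2, 3]
Op 6: conn=17 S1=4 S2=24 S3=-7 blocked=[3]
Op 7: conn=3 S1=-10 S2=24 S3=-7 blocked=[1, 3]
Op 8: conn=-11 S1=-10 S2=24 S3=-21 blocked=[1, 2, 3]
Op 9: conn=19 S1=-10 S2=24 S3=-21 blocked=[1, 3]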